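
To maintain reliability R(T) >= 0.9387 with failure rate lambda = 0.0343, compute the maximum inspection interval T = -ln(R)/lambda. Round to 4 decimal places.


R_target = 0.9387
lambda = 0.0343
-ln(0.9387) = 0.0633
T = 0.0633 / 0.0343
T = 1.8443

1.8443


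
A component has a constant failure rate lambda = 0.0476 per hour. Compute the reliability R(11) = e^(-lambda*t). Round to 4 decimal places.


lambda = 0.0476
t = 11
lambda * t = 0.5236
R(t) = e^(-0.5236)
R(t) = 0.5924

0.5924


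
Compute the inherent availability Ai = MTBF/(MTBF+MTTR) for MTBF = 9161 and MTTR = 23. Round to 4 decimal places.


MTBF = 9161
MTTR = 23
MTBF + MTTR = 9184
Ai = 9161 / 9184
Ai = 0.9975

0.9975


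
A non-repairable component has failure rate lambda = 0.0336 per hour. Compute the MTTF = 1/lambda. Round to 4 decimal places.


lambda = 0.0336
MTTF = 1 / 0.0336
MTTF = 29.7619

29.7619


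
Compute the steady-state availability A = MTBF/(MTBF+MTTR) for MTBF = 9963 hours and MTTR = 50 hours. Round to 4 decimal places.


MTBF = 9963
MTTR = 50
MTBF + MTTR = 10013
A = 9963 / 10013
A = 0.995

0.995


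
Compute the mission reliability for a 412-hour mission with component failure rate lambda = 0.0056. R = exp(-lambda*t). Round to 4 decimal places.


lambda = 0.0056
mission_time = 412
lambda * t = 0.0056 * 412 = 2.3072
R = exp(-2.3072)
R = 0.0995

0.0995


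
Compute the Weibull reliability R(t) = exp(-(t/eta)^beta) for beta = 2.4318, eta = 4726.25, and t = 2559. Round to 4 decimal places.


beta = 2.4318, eta = 4726.25, t = 2559
t/eta = 2559 / 4726.25 = 0.5414
(t/eta)^beta = 0.5414^2.4318 = 0.2249
R(t) = exp(-0.2249)
R(t) = 0.7986

0.7986


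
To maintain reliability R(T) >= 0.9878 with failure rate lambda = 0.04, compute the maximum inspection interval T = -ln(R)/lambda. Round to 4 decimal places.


R_target = 0.9878
lambda = 0.04
-ln(0.9878) = 0.0123
T = 0.0123 / 0.04
T = 0.3069

0.3069


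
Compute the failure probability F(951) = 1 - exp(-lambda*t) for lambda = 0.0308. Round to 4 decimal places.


lambda = 0.0308, t = 951
lambda * t = 29.2908
exp(-29.2908) = 0.0
F(t) = 1 - 0.0
F(t) = 1.0

1.0


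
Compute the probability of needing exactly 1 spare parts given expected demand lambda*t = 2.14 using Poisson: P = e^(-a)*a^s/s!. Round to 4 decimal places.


a = 2.14, s = 1
e^(-a) = e^(-2.14) = 0.1177
a^s = 2.14^1 = 2.14
s! = 1
P = 0.1177 * 2.14 / 1
P = 0.2518

0.2518


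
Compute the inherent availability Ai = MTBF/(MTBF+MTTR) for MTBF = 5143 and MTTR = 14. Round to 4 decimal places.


MTBF = 5143
MTTR = 14
MTBF + MTTR = 5157
Ai = 5143 / 5157
Ai = 0.9973

0.9973


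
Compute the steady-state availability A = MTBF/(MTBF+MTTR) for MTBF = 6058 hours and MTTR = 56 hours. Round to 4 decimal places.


MTBF = 6058
MTTR = 56
MTBF + MTTR = 6114
A = 6058 / 6114
A = 0.9908

0.9908


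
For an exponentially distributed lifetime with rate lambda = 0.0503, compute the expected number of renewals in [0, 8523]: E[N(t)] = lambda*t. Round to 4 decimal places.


lambda = 0.0503
t = 8523
E[N(t)] = lambda * t
E[N(t)] = 0.0503 * 8523
E[N(t)] = 428.7069

428.7069


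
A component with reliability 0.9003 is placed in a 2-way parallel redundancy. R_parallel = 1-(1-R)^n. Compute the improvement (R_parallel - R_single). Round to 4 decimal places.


R_single = 0.9003, n = 2
1 - R_single = 0.0997
(1 - R_single)^n = 0.0997^2 = 0.0099
R_parallel = 1 - 0.0099 = 0.9901
Improvement = 0.9901 - 0.9003
Improvement = 0.0898

0.0898


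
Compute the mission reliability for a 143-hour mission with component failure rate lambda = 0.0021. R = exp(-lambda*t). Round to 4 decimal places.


lambda = 0.0021
mission_time = 143
lambda * t = 0.0021 * 143 = 0.3003
R = exp(-0.3003)
R = 0.7406

0.7406


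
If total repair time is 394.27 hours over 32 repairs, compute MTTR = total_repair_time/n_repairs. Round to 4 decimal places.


total_repair_time = 394.27
n_repairs = 32
MTTR = 394.27 / 32
MTTR = 12.3209

12.3209


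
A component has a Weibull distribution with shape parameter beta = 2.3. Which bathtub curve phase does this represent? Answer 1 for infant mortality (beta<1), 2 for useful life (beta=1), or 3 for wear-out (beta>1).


beta = 2.3
Compare beta to 1:
beta < 1 => infant mortality (phase 1)
beta = 1 => useful life (phase 2)
beta > 1 => wear-out (phase 3)
Since beta = 2.3, this is wear-out (increasing failure rate)
Phase = 3

3


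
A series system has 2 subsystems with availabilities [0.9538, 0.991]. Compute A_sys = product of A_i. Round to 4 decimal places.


Subsystems: [0.9538, 0.991]
After subsystem 1 (A=0.9538): product = 0.9538
After subsystem 2 (A=0.991): product = 0.9452
A_sys = 0.9452

0.9452


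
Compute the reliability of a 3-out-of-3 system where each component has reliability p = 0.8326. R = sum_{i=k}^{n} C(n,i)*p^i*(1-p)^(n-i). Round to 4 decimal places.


k = 3, n = 3, p = 0.8326
i=3: C(3,3)=1 * 0.8326^3 * 0.1674^0 = 0.5772
R = sum of terms = 0.5772

0.5772


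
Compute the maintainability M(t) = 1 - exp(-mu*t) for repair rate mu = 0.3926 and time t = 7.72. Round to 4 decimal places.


mu = 0.3926, t = 7.72
mu * t = 0.3926 * 7.72 = 3.0309
exp(-3.0309) = 0.0483
M(t) = 1 - 0.0483
M(t) = 0.9517

0.9517


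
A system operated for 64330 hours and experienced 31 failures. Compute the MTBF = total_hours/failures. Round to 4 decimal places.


total_hours = 64330
failures = 31
MTBF = 64330 / 31
MTBF = 2075.1613

2075.1613


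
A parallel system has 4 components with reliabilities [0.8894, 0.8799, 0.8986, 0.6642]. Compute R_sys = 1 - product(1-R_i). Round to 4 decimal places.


Components: [0.8894, 0.8799, 0.8986, 0.6642]
(1 - 0.8894) = 0.1106, running product = 0.1106
(1 - 0.8799) = 0.1201, running product = 0.0133
(1 - 0.8986) = 0.1014, running product = 0.0013
(1 - 0.6642) = 0.3358, running product = 0.0005
Product of (1-R_i) = 0.0005
R_sys = 1 - 0.0005 = 0.9995

0.9995


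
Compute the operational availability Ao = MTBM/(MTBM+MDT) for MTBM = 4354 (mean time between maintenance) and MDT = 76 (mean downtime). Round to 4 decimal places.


MTBM = 4354
MDT = 76
MTBM + MDT = 4430
Ao = 4354 / 4430
Ao = 0.9828

0.9828


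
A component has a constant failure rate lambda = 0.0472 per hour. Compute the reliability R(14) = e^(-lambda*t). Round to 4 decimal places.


lambda = 0.0472
t = 14
lambda * t = 0.6608
R(t) = e^(-0.6608)
R(t) = 0.5164

0.5164


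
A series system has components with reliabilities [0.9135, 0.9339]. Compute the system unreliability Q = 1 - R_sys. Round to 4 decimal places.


Components: [0.9135, 0.9339]
After component 1: product = 0.9135
After component 2: product = 0.8531
R_sys = 0.8531
Q = 1 - 0.8531 = 0.1469

0.1469


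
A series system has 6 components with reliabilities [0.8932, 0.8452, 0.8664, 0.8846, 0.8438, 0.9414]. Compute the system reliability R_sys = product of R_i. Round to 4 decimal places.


Components: [0.8932, 0.8452, 0.8664, 0.8846, 0.8438, 0.9414]
After component 1 (R=0.8932): product = 0.8932
After component 2 (R=0.8452): product = 0.7549
After component 3 (R=0.8664): product = 0.6541
After component 4 (R=0.8846): product = 0.5786
After component 5 (R=0.8438): product = 0.4882
After component 6 (R=0.9414): product = 0.4596
R_sys = 0.4596

0.4596


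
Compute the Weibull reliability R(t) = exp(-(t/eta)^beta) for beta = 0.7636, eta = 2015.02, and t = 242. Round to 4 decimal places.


beta = 0.7636, eta = 2015.02, t = 242
t/eta = 242 / 2015.02 = 0.1201
(t/eta)^beta = 0.1201^0.7636 = 0.1982
R(t) = exp(-0.1982)
R(t) = 0.8202

0.8202


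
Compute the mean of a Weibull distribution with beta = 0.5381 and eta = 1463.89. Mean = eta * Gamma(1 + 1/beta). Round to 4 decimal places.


beta = 0.5381, eta = 1463.89
1/beta = 1.8584
1 + 1/beta = 2.8584
Gamma(2.8584) = 1.7621
Mean = 1463.89 * 1.7621
Mean = 2579.5227

2579.5227


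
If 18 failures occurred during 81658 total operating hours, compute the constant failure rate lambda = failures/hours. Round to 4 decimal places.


failures = 18
total_hours = 81658
lambda = 18 / 81658
lambda = 0.0002

0.0002


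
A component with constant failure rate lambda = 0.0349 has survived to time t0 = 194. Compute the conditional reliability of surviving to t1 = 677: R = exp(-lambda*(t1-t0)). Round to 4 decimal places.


lambda = 0.0349
t0 = 194, t1 = 677
t1 - t0 = 483
lambda * (t1-t0) = 0.0349 * 483 = 16.8567
R = exp(-16.8567)
R = 0.0

0.0


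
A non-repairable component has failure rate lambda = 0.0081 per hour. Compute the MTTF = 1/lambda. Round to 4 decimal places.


lambda = 0.0081
MTTF = 1 / 0.0081
MTTF = 123.4568

123.4568


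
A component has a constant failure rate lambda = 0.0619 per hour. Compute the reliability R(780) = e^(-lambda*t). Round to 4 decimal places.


lambda = 0.0619
t = 780
lambda * t = 48.282
R(t) = e^(-48.282)
R(t) = 0.0

0.0


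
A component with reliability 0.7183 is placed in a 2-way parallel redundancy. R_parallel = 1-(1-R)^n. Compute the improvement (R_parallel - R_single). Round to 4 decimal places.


R_single = 0.7183, n = 2
1 - R_single = 0.2817
(1 - R_single)^n = 0.2817^2 = 0.0794
R_parallel = 1 - 0.0794 = 0.9206
Improvement = 0.9206 - 0.7183
Improvement = 0.2023

0.2023


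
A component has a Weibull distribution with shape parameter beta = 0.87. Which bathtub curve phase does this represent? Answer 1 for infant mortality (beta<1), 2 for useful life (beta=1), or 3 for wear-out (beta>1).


beta = 0.87
Compare beta to 1:
beta < 1 => infant mortality (phase 1)
beta = 1 => useful life (phase 2)
beta > 1 => wear-out (phase 3)
Since beta = 0.87, this is infant mortality (decreasing failure rate)
Phase = 1

1


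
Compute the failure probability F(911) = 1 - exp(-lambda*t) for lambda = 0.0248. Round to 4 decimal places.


lambda = 0.0248, t = 911
lambda * t = 22.5928
exp(-22.5928) = 0.0
F(t) = 1 - 0.0
F(t) = 1.0

1.0


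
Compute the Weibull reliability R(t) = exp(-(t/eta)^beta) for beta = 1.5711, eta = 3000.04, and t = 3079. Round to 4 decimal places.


beta = 1.5711, eta = 3000.04, t = 3079
t/eta = 3079 / 3000.04 = 1.0263
(t/eta)^beta = 1.0263^1.5711 = 1.0417
R(t) = exp(-1.0417)
R(t) = 0.3529

0.3529


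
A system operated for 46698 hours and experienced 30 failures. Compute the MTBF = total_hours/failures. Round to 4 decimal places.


total_hours = 46698
failures = 30
MTBF = 46698 / 30
MTBF = 1556.6

1556.6


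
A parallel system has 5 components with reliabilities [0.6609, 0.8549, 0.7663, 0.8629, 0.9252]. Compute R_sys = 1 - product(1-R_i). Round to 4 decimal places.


Components: [0.6609, 0.8549, 0.7663, 0.8629, 0.9252]
(1 - 0.6609) = 0.3391, running product = 0.3391
(1 - 0.8549) = 0.1451, running product = 0.0492
(1 - 0.7663) = 0.2337, running product = 0.0115
(1 - 0.8629) = 0.1371, running product = 0.0016
(1 - 0.9252) = 0.0748, running product = 0.0001
Product of (1-R_i) = 0.0001
R_sys = 1 - 0.0001 = 0.9999

0.9999


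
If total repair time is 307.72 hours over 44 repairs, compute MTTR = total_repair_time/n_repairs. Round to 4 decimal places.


total_repair_time = 307.72
n_repairs = 44
MTTR = 307.72 / 44
MTTR = 6.9936

6.9936


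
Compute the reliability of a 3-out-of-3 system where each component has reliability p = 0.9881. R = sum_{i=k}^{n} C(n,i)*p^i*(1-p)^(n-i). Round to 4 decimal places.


k = 3, n = 3, p = 0.9881
i=3: C(3,3)=1 * 0.9881^3 * 0.0119^0 = 0.9647
R = sum of terms = 0.9647

0.9647


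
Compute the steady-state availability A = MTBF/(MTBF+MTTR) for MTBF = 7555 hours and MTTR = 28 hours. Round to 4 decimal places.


MTBF = 7555
MTTR = 28
MTBF + MTTR = 7583
A = 7555 / 7583
A = 0.9963

0.9963


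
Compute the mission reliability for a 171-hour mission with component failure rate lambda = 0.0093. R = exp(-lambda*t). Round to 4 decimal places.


lambda = 0.0093
mission_time = 171
lambda * t = 0.0093 * 171 = 1.5903
R = exp(-1.5903)
R = 0.2039

0.2039


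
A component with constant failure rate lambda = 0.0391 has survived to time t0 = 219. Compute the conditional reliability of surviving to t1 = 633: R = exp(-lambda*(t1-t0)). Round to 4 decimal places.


lambda = 0.0391
t0 = 219, t1 = 633
t1 - t0 = 414
lambda * (t1-t0) = 0.0391 * 414 = 16.1874
R = exp(-16.1874)
R = 0.0

0.0


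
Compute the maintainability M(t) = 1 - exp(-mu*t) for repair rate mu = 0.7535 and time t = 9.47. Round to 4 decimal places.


mu = 0.7535, t = 9.47
mu * t = 0.7535 * 9.47 = 7.1356
exp(-7.1356) = 0.0008
M(t) = 1 - 0.0008
M(t) = 0.9992

0.9992


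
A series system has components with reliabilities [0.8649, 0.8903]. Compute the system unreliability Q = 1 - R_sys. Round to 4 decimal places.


Components: [0.8649, 0.8903]
After component 1: product = 0.8649
After component 2: product = 0.77
R_sys = 0.77
Q = 1 - 0.77 = 0.23

0.23


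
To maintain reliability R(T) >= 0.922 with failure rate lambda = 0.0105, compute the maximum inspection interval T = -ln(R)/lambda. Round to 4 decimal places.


R_target = 0.922
lambda = 0.0105
-ln(0.922) = 0.0812
T = 0.0812 / 0.0105
T = 7.7343

7.7343


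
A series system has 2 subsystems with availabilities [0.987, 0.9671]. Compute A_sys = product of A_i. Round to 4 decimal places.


Subsystems: [0.987, 0.9671]
After subsystem 1 (A=0.987): product = 0.987
After subsystem 2 (A=0.9671): product = 0.9545
A_sys = 0.9545

0.9545


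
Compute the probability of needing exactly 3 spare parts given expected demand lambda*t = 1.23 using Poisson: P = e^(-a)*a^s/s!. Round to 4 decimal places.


a = 1.23, s = 3
e^(-a) = e^(-1.23) = 0.2923
a^s = 1.23^3 = 1.8609
s! = 6
P = 0.2923 * 1.8609 / 6
P = 0.0907

0.0907


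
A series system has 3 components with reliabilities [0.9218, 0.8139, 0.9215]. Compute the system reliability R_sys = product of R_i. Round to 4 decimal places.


Components: [0.9218, 0.8139, 0.9215]
After component 1 (R=0.9218): product = 0.9218
After component 2 (R=0.8139): product = 0.7503
After component 3 (R=0.9215): product = 0.6914
R_sys = 0.6914

0.6914


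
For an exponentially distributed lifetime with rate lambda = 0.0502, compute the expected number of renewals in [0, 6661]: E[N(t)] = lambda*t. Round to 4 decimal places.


lambda = 0.0502
t = 6661
E[N(t)] = lambda * t
E[N(t)] = 0.0502 * 6661
E[N(t)] = 334.3822

334.3822


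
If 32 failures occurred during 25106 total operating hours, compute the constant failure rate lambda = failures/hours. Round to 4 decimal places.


failures = 32
total_hours = 25106
lambda = 32 / 25106
lambda = 0.0013

0.0013


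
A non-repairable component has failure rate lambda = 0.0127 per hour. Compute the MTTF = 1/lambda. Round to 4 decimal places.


lambda = 0.0127
MTTF = 1 / 0.0127
MTTF = 78.7402

78.7402


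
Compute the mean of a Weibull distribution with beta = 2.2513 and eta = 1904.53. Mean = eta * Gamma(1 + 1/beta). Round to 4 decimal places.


beta = 2.2513, eta = 1904.53
1/beta = 0.4442
1 + 1/beta = 1.4442
Gamma(1.4442) = 0.8857
Mean = 1904.53 * 0.8857
Mean = 1686.9075

1686.9075


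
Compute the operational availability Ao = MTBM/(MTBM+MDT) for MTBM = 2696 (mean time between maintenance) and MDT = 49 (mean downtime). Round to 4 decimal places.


MTBM = 2696
MDT = 49
MTBM + MDT = 2745
Ao = 2696 / 2745
Ao = 0.9821

0.9821


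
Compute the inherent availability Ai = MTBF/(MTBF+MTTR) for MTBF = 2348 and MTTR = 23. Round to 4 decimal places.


MTBF = 2348
MTTR = 23
MTBF + MTTR = 2371
Ai = 2348 / 2371
Ai = 0.9903

0.9903


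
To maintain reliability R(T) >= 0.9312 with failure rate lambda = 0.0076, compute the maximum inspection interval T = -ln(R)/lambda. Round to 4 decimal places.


R_target = 0.9312
lambda = 0.0076
-ln(0.9312) = 0.0713
T = 0.0713 / 0.0076
T = 9.3791

9.3791


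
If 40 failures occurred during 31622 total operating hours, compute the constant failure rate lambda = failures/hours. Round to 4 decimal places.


failures = 40
total_hours = 31622
lambda = 40 / 31622
lambda = 0.0013

0.0013


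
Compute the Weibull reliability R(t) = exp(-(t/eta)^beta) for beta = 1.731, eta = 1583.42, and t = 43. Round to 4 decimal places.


beta = 1.731, eta = 1583.42, t = 43
t/eta = 43 / 1583.42 = 0.0272
(t/eta)^beta = 0.0272^1.731 = 0.0019
R(t) = exp(-0.0019)
R(t) = 0.9981

0.9981


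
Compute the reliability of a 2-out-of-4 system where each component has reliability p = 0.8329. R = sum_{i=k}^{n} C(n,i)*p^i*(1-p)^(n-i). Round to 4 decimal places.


k = 2, n = 4, p = 0.8329
i=2: C(4,2)=6 * 0.8329^2 * 0.1671^2 = 0.1162
i=3: C(4,3)=4 * 0.8329^3 * 0.1671^1 = 0.3862
i=4: C(4,4)=1 * 0.8329^4 * 0.1671^0 = 0.4813
R = sum of terms = 0.9837

0.9837


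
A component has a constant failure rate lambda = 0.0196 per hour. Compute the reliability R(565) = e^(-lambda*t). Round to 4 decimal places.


lambda = 0.0196
t = 565
lambda * t = 11.074
R(t) = e^(-11.074)
R(t) = 0.0

0.0


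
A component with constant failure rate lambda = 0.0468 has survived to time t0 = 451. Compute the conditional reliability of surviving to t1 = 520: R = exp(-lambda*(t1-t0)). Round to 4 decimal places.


lambda = 0.0468
t0 = 451, t1 = 520
t1 - t0 = 69
lambda * (t1-t0) = 0.0468 * 69 = 3.2292
R = exp(-3.2292)
R = 0.0396

0.0396


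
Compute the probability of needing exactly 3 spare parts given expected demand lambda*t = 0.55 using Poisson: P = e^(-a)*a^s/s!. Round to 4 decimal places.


a = 0.55, s = 3
e^(-a) = e^(-0.55) = 0.5769
a^s = 0.55^3 = 0.1664
s! = 6
P = 0.5769 * 0.1664 / 6
P = 0.016

0.016


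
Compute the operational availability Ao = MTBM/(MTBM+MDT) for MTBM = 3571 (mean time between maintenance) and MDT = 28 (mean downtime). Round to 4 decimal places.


MTBM = 3571
MDT = 28
MTBM + MDT = 3599
Ao = 3571 / 3599
Ao = 0.9922

0.9922


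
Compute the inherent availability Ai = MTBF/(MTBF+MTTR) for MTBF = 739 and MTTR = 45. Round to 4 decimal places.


MTBF = 739
MTTR = 45
MTBF + MTTR = 784
Ai = 739 / 784
Ai = 0.9426

0.9426


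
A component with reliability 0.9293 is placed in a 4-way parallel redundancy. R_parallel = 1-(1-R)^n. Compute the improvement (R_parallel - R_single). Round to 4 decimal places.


R_single = 0.9293, n = 4
1 - R_single = 0.0707
(1 - R_single)^n = 0.0707^4 = 0.0
R_parallel = 1 - 0.0 = 1.0
Improvement = 1.0 - 0.9293
Improvement = 0.0707

0.0707


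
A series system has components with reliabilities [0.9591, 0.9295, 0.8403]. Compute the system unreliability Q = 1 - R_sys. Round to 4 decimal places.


Components: [0.9591, 0.9295, 0.8403]
After component 1: product = 0.9591
After component 2: product = 0.8915
After component 3: product = 0.7491
R_sys = 0.7491
Q = 1 - 0.7491 = 0.2509

0.2509


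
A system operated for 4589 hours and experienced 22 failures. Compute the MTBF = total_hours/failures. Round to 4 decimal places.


total_hours = 4589
failures = 22
MTBF = 4589 / 22
MTBF = 208.5909

208.5909


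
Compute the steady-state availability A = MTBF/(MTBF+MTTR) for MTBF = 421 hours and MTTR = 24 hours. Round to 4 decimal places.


MTBF = 421
MTTR = 24
MTBF + MTTR = 445
A = 421 / 445
A = 0.9461

0.9461


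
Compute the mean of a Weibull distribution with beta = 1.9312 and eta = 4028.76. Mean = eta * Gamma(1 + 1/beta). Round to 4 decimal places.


beta = 1.9312, eta = 4028.76
1/beta = 0.5178
1 + 1/beta = 1.5178
Gamma(1.5178) = 0.8869
Mean = 4028.76 * 0.8869
Mean = 3573.2442

3573.2442


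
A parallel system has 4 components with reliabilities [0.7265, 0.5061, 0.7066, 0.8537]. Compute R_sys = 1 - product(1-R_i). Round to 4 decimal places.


Components: [0.7265, 0.5061, 0.7066, 0.8537]
(1 - 0.7265) = 0.2735, running product = 0.2735
(1 - 0.5061) = 0.4939, running product = 0.1351
(1 - 0.7066) = 0.2934, running product = 0.0396
(1 - 0.8537) = 0.1463, running product = 0.0058
Product of (1-R_i) = 0.0058
R_sys = 1 - 0.0058 = 0.9942

0.9942


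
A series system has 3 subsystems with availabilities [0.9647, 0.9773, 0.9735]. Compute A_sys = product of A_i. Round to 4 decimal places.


Subsystems: [0.9647, 0.9773, 0.9735]
After subsystem 1 (A=0.9647): product = 0.9647
After subsystem 2 (A=0.9773): product = 0.9428
After subsystem 3 (A=0.9735): product = 0.9178
A_sys = 0.9178

0.9178


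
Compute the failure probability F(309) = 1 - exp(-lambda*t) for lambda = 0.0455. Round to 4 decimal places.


lambda = 0.0455, t = 309
lambda * t = 14.0595
exp(-14.0595) = 0.0
F(t) = 1 - 0.0
F(t) = 1.0

1.0


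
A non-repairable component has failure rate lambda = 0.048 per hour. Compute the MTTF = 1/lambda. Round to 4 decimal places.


lambda = 0.048
MTTF = 1 / 0.048
MTTF = 20.8333

20.8333


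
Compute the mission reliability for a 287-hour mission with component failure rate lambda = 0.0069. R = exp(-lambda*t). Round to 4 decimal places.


lambda = 0.0069
mission_time = 287
lambda * t = 0.0069 * 287 = 1.9803
R = exp(-1.9803)
R = 0.138

0.138


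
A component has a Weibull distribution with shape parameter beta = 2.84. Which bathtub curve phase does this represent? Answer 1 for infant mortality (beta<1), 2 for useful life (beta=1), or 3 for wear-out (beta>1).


beta = 2.84
Compare beta to 1:
beta < 1 => infant mortality (phase 1)
beta = 1 => useful life (phase 2)
beta > 1 => wear-out (phase 3)
Since beta = 2.84, this is wear-out (increasing failure rate)
Phase = 3

3


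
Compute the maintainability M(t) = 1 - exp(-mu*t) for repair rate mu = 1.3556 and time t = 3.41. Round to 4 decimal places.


mu = 1.3556, t = 3.41
mu * t = 1.3556 * 3.41 = 4.6226
exp(-4.6226) = 0.0098
M(t) = 1 - 0.0098
M(t) = 0.9902

0.9902


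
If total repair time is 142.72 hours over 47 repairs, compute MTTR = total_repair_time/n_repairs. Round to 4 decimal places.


total_repair_time = 142.72
n_repairs = 47
MTTR = 142.72 / 47
MTTR = 3.0366

3.0366


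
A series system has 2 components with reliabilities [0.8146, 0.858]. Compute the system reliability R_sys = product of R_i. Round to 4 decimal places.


Components: [0.8146, 0.858]
After component 1 (R=0.8146): product = 0.8146
After component 2 (R=0.858): product = 0.6989
R_sys = 0.6989

0.6989


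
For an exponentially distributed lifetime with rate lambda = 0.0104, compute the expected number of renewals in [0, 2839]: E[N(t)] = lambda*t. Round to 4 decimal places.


lambda = 0.0104
t = 2839
E[N(t)] = lambda * t
E[N(t)] = 0.0104 * 2839
E[N(t)] = 29.5256

29.5256


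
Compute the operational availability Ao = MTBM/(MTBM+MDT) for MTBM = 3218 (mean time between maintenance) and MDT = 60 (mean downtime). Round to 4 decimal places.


MTBM = 3218
MDT = 60
MTBM + MDT = 3278
Ao = 3218 / 3278
Ao = 0.9817

0.9817


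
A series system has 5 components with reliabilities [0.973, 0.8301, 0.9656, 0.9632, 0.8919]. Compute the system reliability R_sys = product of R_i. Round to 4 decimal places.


Components: [0.973, 0.8301, 0.9656, 0.9632, 0.8919]
After component 1 (R=0.973): product = 0.973
After component 2 (R=0.8301): product = 0.8077
After component 3 (R=0.9656): product = 0.7799
After component 4 (R=0.9632): product = 0.7512
After component 5 (R=0.8919): product = 0.67
R_sys = 0.67

0.67


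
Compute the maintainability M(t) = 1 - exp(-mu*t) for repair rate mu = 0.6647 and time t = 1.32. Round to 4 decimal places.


mu = 0.6647, t = 1.32
mu * t = 0.6647 * 1.32 = 0.8774
exp(-0.8774) = 0.4159
M(t) = 1 - 0.4159
M(t) = 0.5841

0.5841


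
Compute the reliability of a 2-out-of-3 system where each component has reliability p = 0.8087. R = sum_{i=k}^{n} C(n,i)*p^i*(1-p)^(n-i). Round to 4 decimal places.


k = 2, n = 3, p = 0.8087
i=2: C(3,2)=3 * 0.8087^2 * 0.1913^1 = 0.3753
i=3: C(3,3)=1 * 0.8087^3 * 0.1913^0 = 0.5289
R = sum of terms = 0.9042

0.9042


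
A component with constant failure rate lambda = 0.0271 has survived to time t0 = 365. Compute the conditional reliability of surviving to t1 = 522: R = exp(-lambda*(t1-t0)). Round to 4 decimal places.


lambda = 0.0271
t0 = 365, t1 = 522
t1 - t0 = 157
lambda * (t1-t0) = 0.0271 * 157 = 4.2547
R = exp(-4.2547)
R = 0.0142

0.0142


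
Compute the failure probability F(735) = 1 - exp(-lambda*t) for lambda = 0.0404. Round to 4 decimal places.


lambda = 0.0404, t = 735
lambda * t = 29.694
exp(-29.694) = 0.0
F(t) = 1 - 0.0
F(t) = 1.0

1.0


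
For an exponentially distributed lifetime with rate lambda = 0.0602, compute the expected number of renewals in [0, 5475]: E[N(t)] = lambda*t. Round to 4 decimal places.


lambda = 0.0602
t = 5475
E[N(t)] = lambda * t
E[N(t)] = 0.0602 * 5475
E[N(t)] = 329.595

329.595


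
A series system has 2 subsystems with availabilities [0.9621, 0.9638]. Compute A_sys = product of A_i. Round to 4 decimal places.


Subsystems: [0.9621, 0.9638]
After subsystem 1 (A=0.9621): product = 0.9621
After subsystem 2 (A=0.9638): product = 0.9273
A_sys = 0.9273

0.9273


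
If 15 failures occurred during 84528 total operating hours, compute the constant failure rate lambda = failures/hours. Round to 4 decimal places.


failures = 15
total_hours = 84528
lambda = 15 / 84528
lambda = 0.0002

0.0002


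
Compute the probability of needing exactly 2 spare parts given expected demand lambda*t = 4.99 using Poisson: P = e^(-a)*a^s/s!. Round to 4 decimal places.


a = 4.99, s = 2
e^(-a) = e^(-4.99) = 0.0068
a^s = 4.99^2 = 24.9001
s! = 2
P = 0.0068 * 24.9001 / 2
P = 0.0847

0.0847


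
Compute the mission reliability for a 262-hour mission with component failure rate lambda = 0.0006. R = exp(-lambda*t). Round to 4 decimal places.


lambda = 0.0006
mission_time = 262
lambda * t = 0.0006 * 262 = 0.1572
R = exp(-0.1572)
R = 0.8545

0.8545


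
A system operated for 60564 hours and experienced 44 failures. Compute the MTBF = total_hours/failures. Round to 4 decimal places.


total_hours = 60564
failures = 44
MTBF = 60564 / 44
MTBF = 1376.4545

1376.4545


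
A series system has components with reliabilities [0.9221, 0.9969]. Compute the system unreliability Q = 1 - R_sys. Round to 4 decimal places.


Components: [0.9221, 0.9969]
After component 1: product = 0.9221
After component 2: product = 0.9192
R_sys = 0.9192
Q = 1 - 0.9192 = 0.0808

0.0808


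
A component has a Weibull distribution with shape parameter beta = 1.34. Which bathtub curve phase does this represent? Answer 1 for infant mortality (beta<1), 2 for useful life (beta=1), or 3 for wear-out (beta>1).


beta = 1.34
Compare beta to 1:
beta < 1 => infant mortality (phase 1)
beta = 1 => useful life (phase 2)
beta > 1 => wear-out (phase 3)
Since beta = 1.34, this is wear-out (increasing failure rate)
Phase = 3

3


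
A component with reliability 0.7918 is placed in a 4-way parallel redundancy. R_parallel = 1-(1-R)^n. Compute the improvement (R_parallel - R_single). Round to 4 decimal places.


R_single = 0.7918, n = 4
1 - R_single = 0.2082
(1 - R_single)^n = 0.2082^4 = 0.0019
R_parallel = 1 - 0.0019 = 0.9981
Improvement = 0.9981 - 0.7918
Improvement = 0.2063

0.2063


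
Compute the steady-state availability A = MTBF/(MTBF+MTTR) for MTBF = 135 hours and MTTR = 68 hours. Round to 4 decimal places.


MTBF = 135
MTTR = 68
MTBF + MTTR = 203
A = 135 / 203
A = 0.665

0.665


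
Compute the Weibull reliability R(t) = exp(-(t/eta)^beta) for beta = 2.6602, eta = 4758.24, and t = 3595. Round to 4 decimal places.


beta = 2.6602, eta = 4758.24, t = 3595
t/eta = 3595 / 4758.24 = 0.7555
(t/eta)^beta = 0.7555^2.6602 = 0.4744
R(t) = exp(-0.4744)
R(t) = 0.6223

0.6223


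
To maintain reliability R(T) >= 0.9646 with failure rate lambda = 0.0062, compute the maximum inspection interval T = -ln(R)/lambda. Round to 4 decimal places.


R_target = 0.9646
lambda = 0.0062
-ln(0.9646) = 0.036
T = 0.036 / 0.0062
T = 5.8132

5.8132


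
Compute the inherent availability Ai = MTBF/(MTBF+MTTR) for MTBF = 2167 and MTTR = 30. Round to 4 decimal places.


MTBF = 2167
MTTR = 30
MTBF + MTTR = 2197
Ai = 2167 / 2197
Ai = 0.9863

0.9863


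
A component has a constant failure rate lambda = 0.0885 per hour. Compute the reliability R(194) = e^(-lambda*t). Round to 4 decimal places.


lambda = 0.0885
t = 194
lambda * t = 17.169
R(t) = e^(-17.169)
R(t) = 0.0

0.0


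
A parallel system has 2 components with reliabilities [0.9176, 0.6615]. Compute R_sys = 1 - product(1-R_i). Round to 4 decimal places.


Components: [0.9176, 0.6615]
(1 - 0.9176) = 0.0824, running product = 0.0824
(1 - 0.6615) = 0.3385, running product = 0.0279
Product of (1-R_i) = 0.0279
R_sys = 1 - 0.0279 = 0.9721

0.9721


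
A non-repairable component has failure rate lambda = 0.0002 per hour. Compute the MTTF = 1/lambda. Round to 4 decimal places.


lambda = 0.0002
MTTF = 1 / 0.0002
MTTF = 5000.0

5000.0


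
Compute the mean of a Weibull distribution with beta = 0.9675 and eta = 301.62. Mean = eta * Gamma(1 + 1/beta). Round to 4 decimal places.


beta = 0.9675, eta = 301.62
1/beta = 1.0336
1 + 1/beta = 2.0336
Gamma(2.0336) = 1.0147
Mean = 301.62 * 1.0147
Mean = 306.0448

306.0448


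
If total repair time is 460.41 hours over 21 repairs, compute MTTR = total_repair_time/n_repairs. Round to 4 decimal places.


total_repair_time = 460.41
n_repairs = 21
MTTR = 460.41 / 21
MTTR = 21.9243

21.9243


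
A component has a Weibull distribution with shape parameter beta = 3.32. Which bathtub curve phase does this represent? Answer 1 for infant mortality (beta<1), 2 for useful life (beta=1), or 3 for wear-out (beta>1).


beta = 3.32
Compare beta to 1:
beta < 1 => infant mortality (phase 1)
beta = 1 => useful life (phase 2)
beta > 1 => wear-out (phase 3)
Since beta = 3.32, this is wear-out (increasing failure rate)
Phase = 3

3


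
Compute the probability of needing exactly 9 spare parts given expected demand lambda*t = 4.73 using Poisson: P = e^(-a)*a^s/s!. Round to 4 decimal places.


a = 4.73, s = 9
e^(-a) = e^(-4.73) = 0.0088
a^s = 4.73^9 = 1185087.0888
s! = 362880
P = 0.0088 * 1185087.0888 / 362880
P = 0.0288

0.0288


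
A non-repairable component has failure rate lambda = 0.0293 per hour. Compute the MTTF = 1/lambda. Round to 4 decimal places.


lambda = 0.0293
MTTF = 1 / 0.0293
MTTF = 34.1297

34.1297


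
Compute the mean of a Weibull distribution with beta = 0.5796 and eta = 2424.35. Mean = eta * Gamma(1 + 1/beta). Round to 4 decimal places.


beta = 0.5796, eta = 2424.35
1/beta = 1.7253
1 + 1/beta = 2.7253
Gamma(2.7253) = 1.5764
Mean = 2424.35 * 1.5764
Mean = 3821.7472

3821.7472


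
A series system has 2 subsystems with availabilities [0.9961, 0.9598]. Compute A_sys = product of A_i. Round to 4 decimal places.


Subsystems: [0.9961, 0.9598]
After subsystem 1 (A=0.9961): product = 0.9961
After subsystem 2 (A=0.9598): product = 0.9561
A_sys = 0.9561

0.9561


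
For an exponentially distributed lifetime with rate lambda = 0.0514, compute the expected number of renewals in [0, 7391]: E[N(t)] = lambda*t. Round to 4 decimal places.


lambda = 0.0514
t = 7391
E[N(t)] = lambda * t
E[N(t)] = 0.0514 * 7391
E[N(t)] = 379.8974

379.8974


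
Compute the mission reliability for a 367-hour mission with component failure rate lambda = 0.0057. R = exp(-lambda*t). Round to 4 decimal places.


lambda = 0.0057
mission_time = 367
lambda * t = 0.0057 * 367 = 2.0919
R = exp(-2.0919)
R = 0.1235

0.1235


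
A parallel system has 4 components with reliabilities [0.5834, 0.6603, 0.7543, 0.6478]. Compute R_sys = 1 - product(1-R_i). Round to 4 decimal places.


Components: [0.5834, 0.6603, 0.7543, 0.6478]
(1 - 0.5834) = 0.4166, running product = 0.4166
(1 - 0.6603) = 0.3397, running product = 0.1415
(1 - 0.7543) = 0.2457, running product = 0.0348
(1 - 0.6478) = 0.3522, running product = 0.0122
Product of (1-R_i) = 0.0122
R_sys = 1 - 0.0122 = 0.9878

0.9878


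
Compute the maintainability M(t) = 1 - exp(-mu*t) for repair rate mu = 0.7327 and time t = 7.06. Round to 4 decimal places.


mu = 0.7327, t = 7.06
mu * t = 0.7327 * 7.06 = 5.1729
exp(-5.1729) = 0.0057
M(t) = 1 - 0.0057
M(t) = 0.9943

0.9943


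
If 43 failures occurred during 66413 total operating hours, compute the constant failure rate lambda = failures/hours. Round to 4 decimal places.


failures = 43
total_hours = 66413
lambda = 43 / 66413
lambda = 0.0006

0.0006


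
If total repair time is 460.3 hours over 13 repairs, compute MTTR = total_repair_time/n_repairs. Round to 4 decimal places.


total_repair_time = 460.3
n_repairs = 13
MTTR = 460.3 / 13
MTTR = 35.4077

35.4077


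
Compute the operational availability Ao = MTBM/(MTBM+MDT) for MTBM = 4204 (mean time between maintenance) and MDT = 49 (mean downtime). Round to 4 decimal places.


MTBM = 4204
MDT = 49
MTBM + MDT = 4253
Ao = 4204 / 4253
Ao = 0.9885

0.9885


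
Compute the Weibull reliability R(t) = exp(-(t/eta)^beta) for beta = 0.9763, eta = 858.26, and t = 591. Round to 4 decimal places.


beta = 0.9763, eta = 858.26, t = 591
t/eta = 591 / 858.26 = 0.6886
(t/eta)^beta = 0.6886^0.9763 = 0.6947
R(t) = exp(-0.6947)
R(t) = 0.4992

0.4992


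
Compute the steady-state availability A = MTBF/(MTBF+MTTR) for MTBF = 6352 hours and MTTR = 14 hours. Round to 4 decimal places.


MTBF = 6352
MTTR = 14
MTBF + MTTR = 6366
A = 6352 / 6366
A = 0.9978

0.9978


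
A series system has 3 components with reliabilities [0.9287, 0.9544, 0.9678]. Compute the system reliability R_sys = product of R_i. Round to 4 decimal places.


Components: [0.9287, 0.9544, 0.9678]
After component 1 (R=0.9287): product = 0.9287
After component 2 (R=0.9544): product = 0.8864
After component 3 (R=0.9678): product = 0.8578
R_sys = 0.8578

0.8578


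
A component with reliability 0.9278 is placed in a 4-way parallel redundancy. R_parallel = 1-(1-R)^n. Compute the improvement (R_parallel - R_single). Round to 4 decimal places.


R_single = 0.9278, n = 4
1 - R_single = 0.0722
(1 - R_single)^n = 0.0722^4 = 0.0
R_parallel = 1 - 0.0 = 1.0
Improvement = 1.0 - 0.9278
Improvement = 0.0722

0.0722


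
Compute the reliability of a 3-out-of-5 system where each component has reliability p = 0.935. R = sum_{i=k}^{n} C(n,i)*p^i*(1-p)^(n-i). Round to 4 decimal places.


k = 3, n = 5, p = 0.935
i=3: C(5,3)=10 * 0.935^3 * 0.065^2 = 0.0345
i=4: C(5,4)=5 * 0.935^4 * 0.065^1 = 0.2484
i=5: C(5,5)=1 * 0.935^5 * 0.065^0 = 0.7146
R = sum of terms = 0.9975

0.9975


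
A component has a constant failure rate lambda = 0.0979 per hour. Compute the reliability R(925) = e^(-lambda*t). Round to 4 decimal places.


lambda = 0.0979
t = 925
lambda * t = 90.5575
R(t) = e^(-90.5575)
R(t) = 0.0

0.0


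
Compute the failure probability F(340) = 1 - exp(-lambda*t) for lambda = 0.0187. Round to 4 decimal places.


lambda = 0.0187, t = 340
lambda * t = 6.358
exp(-6.358) = 0.0017
F(t) = 1 - 0.0017
F(t) = 0.9983

0.9983


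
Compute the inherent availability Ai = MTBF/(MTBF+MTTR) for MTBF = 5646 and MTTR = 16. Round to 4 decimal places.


MTBF = 5646
MTTR = 16
MTBF + MTTR = 5662
Ai = 5646 / 5662
Ai = 0.9972

0.9972


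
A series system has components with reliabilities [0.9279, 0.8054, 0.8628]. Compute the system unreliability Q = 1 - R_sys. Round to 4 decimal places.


Components: [0.9279, 0.8054, 0.8628]
After component 1: product = 0.9279
After component 2: product = 0.7473
After component 3: product = 0.6448
R_sys = 0.6448
Q = 1 - 0.6448 = 0.3552

0.3552


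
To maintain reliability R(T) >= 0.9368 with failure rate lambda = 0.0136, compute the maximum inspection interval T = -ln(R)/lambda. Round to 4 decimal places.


R_target = 0.9368
lambda = 0.0136
-ln(0.9368) = 0.0653
T = 0.0653 / 0.0136
T = 4.8004

4.8004


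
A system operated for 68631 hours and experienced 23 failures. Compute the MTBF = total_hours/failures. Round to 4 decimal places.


total_hours = 68631
failures = 23
MTBF = 68631 / 23
MTBF = 2983.9565

2983.9565


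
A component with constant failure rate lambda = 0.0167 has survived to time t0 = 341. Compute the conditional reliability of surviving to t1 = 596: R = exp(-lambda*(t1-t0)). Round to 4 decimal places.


lambda = 0.0167
t0 = 341, t1 = 596
t1 - t0 = 255
lambda * (t1-t0) = 0.0167 * 255 = 4.2585
R = exp(-4.2585)
R = 0.0141

0.0141


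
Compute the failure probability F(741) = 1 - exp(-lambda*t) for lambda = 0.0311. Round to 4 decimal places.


lambda = 0.0311, t = 741
lambda * t = 23.0451
exp(-23.0451) = 0.0
F(t) = 1 - 0.0
F(t) = 1.0

1.0


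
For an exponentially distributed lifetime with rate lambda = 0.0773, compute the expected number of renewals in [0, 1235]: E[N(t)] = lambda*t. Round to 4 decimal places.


lambda = 0.0773
t = 1235
E[N(t)] = lambda * t
E[N(t)] = 0.0773 * 1235
E[N(t)] = 95.4655

95.4655


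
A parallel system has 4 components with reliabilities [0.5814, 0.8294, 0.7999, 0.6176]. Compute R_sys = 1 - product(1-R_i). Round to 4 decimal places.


Components: [0.5814, 0.8294, 0.7999, 0.6176]
(1 - 0.5814) = 0.4186, running product = 0.4186
(1 - 0.8294) = 0.1706, running product = 0.0714
(1 - 0.7999) = 0.2001, running product = 0.0143
(1 - 0.6176) = 0.3824, running product = 0.0055
Product of (1-R_i) = 0.0055
R_sys = 1 - 0.0055 = 0.9945

0.9945


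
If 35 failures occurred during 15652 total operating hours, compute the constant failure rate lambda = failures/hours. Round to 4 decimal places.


failures = 35
total_hours = 15652
lambda = 35 / 15652
lambda = 0.0022

0.0022


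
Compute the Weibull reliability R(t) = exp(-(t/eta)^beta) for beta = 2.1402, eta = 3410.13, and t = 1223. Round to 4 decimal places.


beta = 2.1402, eta = 3410.13, t = 1223
t/eta = 1223 / 3410.13 = 0.3586
(t/eta)^beta = 0.3586^2.1402 = 0.1114
R(t) = exp(-0.1114)
R(t) = 0.8946

0.8946


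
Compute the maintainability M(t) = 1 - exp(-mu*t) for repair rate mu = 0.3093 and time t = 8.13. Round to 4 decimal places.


mu = 0.3093, t = 8.13
mu * t = 0.3093 * 8.13 = 2.5146
exp(-2.5146) = 0.0809
M(t) = 1 - 0.0809
M(t) = 0.9191

0.9191


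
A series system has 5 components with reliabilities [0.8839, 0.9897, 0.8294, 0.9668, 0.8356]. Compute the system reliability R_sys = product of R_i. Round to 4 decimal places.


Components: [0.8839, 0.9897, 0.8294, 0.9668, 0.8356]
After component 1 (R=0.8839): product = 0.8839
After component 2 (R=0.9897): product = 0.8748
After component 3 (R=0.8294): product = 0.7256
After component 4 (R=0.9668): product = 0.7015
After component 5 (R=0.8356): product = 0.5861
R_sys = 0.5861

0.5861


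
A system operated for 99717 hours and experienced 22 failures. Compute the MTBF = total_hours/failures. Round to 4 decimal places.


total_hours = 99717
failures = 22
MTBF = 99717 / 22
MTBF = 4532.5909

4532.5909


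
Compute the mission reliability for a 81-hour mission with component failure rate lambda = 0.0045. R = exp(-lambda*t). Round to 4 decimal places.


lambda = 0.0045
mission_time = 81
lambda * t = 0.0045 * 81 = 0.3645
R = exp(-0.3645)
R = 0.6945

0.6945


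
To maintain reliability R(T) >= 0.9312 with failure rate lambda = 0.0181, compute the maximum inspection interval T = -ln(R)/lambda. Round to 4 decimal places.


R_target = 0.9312
lambda = 0.0181
-ln(0.9312) = 0.0713
T = 0.0713 / 0.0181
T = 3.9382

3.9382


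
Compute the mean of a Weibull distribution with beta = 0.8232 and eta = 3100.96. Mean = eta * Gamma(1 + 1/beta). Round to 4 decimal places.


beta = 0.8232, eta = 3100.96
1/beta = 1.2148
1 + 1/beta = 2.2148
Gamma(2.2148) = 1.1108
Mean = 3100.96 * 1.1108
Mean = 3444.441

3444.441


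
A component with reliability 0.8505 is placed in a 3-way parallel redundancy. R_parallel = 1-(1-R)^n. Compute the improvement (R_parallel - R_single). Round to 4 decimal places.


R_single = 0.8505, n = 3
1 - R_single = 0.1495
(1 - R_single)^n = 0.1495^3 = 0.0033
R_parallel = 1 - 0.0033 = 0.9967
Improvement = 0.9967 - 0.8505
Improvement = 0.1462

0.1462


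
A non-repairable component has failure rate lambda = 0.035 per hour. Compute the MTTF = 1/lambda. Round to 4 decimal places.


lambda = 0.035
MTTF = 1 / 0.035
MTTF = 28.5714

28.5714
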